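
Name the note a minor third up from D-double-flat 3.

F-double-flat 3

The third takes the letter from D up to F.
A minor third spans 3 semitones, so from Dbb3 the target pitch is Fbb3.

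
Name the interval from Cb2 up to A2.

augmented 6th

C to A spans six letter names (C-D-E-F-G-A), so the interval is some kind of sixth.
The major sixth is 9 semitones; here we have 10, one semitone wider: augmented.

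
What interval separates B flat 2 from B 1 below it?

Descending from Bb2 to B1 is the same interval as ascending B1 to Bb2.
B to B is the same letter name, plus an octave: an octave.
B1 to Bb2 spans 11 semitones — one semitone narrower than the perfect octave (12) — giving a diminished octave.

diminished octave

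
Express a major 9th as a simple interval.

Subtracting seven from the interval number removes an octave: 9 − 7 = 2.
Quality carries through unchanged, so the simple form is a major second.

M2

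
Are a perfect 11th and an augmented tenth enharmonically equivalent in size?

Both span 17 semitones: a perfect eleventh and an augmented tenth are the same chromatic distance.

Yes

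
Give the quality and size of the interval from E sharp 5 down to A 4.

Descending from E#5 to A4 is the same interval as ascending A4 to E#5.
A to E spans five letter names (A-B-C-D-E), so the interval is some kind of fifth.
The perfect fifth is 7 semitones; here we have 8, one semitone wider: augmented.

A5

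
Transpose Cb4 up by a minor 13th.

Six letters up from C (plus an octave) reaches A.
Moving 20 semitones up from Cb4 (the size of a minor thirteenth) reaches Abb5.

Abb5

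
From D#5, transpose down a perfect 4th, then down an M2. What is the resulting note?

G#4

D#5 down a perfect fourth → A#4 (5 semitones).
Down a major second from A#4: G#4 (2 semitones down).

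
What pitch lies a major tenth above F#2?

Three letters up from F (plus an octave) reaches A.
A major tenth is 16 semitones; 16 semitones up from F#2 gives A#3.

A#3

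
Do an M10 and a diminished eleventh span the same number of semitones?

A major tenth = 16 semitones = a diminished eleventh; enharmonically equal.

Yes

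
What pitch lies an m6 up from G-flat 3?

Counting six letter names up from G lands on E.
A minor sixth is 8 semitones; 8 semitones up from Gb3 gives Ebb4.

E-double-flat 4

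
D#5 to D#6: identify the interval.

D to D is the same letter name, plus an octave — that makes it an octave of some quality.
Counting semitones, D#5→D#6 is 12, which is the perfect octave.

P8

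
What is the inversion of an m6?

major third

The rule of nine gives the new number: 9 − 6 = 3, so a sixth becomes a third.
And minor becomes major under inversion, so we get a major third.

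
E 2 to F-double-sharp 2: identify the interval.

augmented second

E to F spans two letter names (E-F), so the interval is some kind of second.
E2 to F##2 spans 3 semitones — one semitone wider than the major second (2) — giving an augmented second.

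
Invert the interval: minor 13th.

M3

First reduce the compound minor thirteenth to its simple form, a minor sixth.
The rule of nine gives the new number: 9 − 6 = 3, so a sixth becomes a third.
Quality inverts too: minor becomes major. That makes the inversion a major third.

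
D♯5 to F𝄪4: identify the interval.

minor sixth

Descending from D#5 to F##4 is the same interval as ascending F##4 to D#5.
F to D spans six letter names (F-G-A-B-C-D), so the interval is some kind of sixth.
At 8 semitones, F##4→D#5 falls one short of a major sixth: minor.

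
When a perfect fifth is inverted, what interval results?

Interval numbers invert to sum to nine: 5 + 4 = 9, so a fifth inverts to a fourth.
The quality also flips — perfect stays perfect — giving a perfect fourth.

P4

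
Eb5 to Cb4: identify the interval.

Descending from Eb5 to Cb4 is the same interval as ascending Cb4 to Eb5.
C to E spans three letter names (C-D-E), plus an octave: a tenth.
Cb4 to Eb5 is 16 semitones, matching the major tenth exactly, so the quality is major.
(Equivalently, a compound major third: a major third plus an octave.)

major tenth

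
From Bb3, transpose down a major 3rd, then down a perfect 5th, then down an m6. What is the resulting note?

Eb2

Bb3 down a major third → Gb3 (4 semitones).
A perfect fifth down from Gb3 is Cb3.
Down a minor sixth from Cb3: Eb2 (8 semitones down).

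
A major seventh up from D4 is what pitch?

Seven letter names up from D: C.
Moving 11 semitones up from D4 (the size of a major seventh) reaches C#5.

C#5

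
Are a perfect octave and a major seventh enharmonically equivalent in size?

A perfect octave is 12 semitones but a major seventh is 11 semitones — different sizes.

No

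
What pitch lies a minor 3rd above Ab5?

Cb6

Counting three letter names up from A lands on C.
A minor third spans 3 semitones, so from Ab5 the target pitch is Cb6.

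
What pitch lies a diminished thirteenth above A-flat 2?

The thirteenth's letter: A up six letter names plus an octave → F.
A diminished thirteenth is 19 semitones; 19 semitones up from Ab2 gives Fbb4.

F-double-flat 4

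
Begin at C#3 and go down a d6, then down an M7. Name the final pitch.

Down a diminished sixth from C#3: E##2 (7 semitones down).
Down a major seventh from E##2: F##1 (11 semitones down).

F##1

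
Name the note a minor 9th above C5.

Db6

Two letters up from C (plus an octave) reaches D.
A minor ninth spans 13 semitones, so from C5 the target pitch is Db6.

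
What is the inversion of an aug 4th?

Interval numbers invert to sum to nine: 4 + 5 = 9, so a fourth inverts to a fifth.
The quality also flips — augmented becomes diminished — giving a diminished fifth.

d5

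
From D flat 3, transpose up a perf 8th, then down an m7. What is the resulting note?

Up a perfect octave from Db3: Db4 (12 semitones up).
Db4 down a minor seventh → Eb3 (10 semitones).

E flat 3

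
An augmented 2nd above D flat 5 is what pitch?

The second takes the letter from D up to E.
An augmented second spans 3 semitones, so from Db5 the target pitch is E5.

E 5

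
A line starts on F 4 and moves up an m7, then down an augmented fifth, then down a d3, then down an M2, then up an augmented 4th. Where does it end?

A minor seventh up from F4 is Eb5.
Eb5 down an augmented fifth → Abb4 (8 semitones).
Abb4 down a diminished third → F4 (2 semitones).
F4 down a major second → Eb4 (2 semitones).
An augmented fourth up from Eb4 is A4.

A 4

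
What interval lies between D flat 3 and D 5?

augmented 15th

D to D is the same letter name, plus 2 octaves, so the interval is some kind of fifteenth.
The perfect fifteenth is 24 semitones; here we have 25, one semitone wider: augmented.
(Equivalently, a compound augmented octave: an augmented octave plus an octave.)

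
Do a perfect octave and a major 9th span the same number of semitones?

A perfect octave is 12 semitones but a major ninth is 14 semitones — different sizes.

No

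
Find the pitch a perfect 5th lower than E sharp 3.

A sharp 2

Counting five letter names down from E lands on A.
A perfect fifth is 7 semitones; 7 semitones down from E#3 gives A#2.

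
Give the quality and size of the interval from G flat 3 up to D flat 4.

G to D spans five letter names (G-A-B-C-D) — that makes it a fifth of some quality.
The perfect fifth spans 7 semitones, and Gb3 to Db4 is exactly 7 semitones — so this is a perfect fifth.

P5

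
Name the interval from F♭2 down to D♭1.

minor tenth

Descending from Fb2 to Db1 is the same interval as ascending Db1 to Fb2.
D to F spans three letter names (D-E-F), plus an octave — that makes it a tenth of some quality.
A major tenth would be 16 semitones, but Db1 to Fb2 is 15 — one semitone narrower, making it a minor tenth.
(Equivalently, a compound minor third: a minor third plus an octave.)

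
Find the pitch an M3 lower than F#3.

D3

Counting three letter names down from F lands on D.
A major third is 4 semitones; 4 semitones down from F#3 gives D3.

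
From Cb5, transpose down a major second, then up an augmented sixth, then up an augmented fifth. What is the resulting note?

D#6

A major second down from Cb5 is Bbb4.
Up an augmented sixth from Bbb4: G5 (10 semitones up).
An augmented fifth up from G5 is D#6.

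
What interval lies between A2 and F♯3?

major sixth

A to F spans six letter names (A-B-C-D-E-F) — that makes it a sixth of some quality.
A2 to F#3 is 9 semitones, matching the major sixth exactly, so the quality is major.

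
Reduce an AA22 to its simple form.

doubly augmented octave

Subtracting seven from the interval number removes an octave: 22 − 14 = 8.
So a doubly augmented twenty-second is 2 octaves plus a doubly augmented octave. The quality is unchanged.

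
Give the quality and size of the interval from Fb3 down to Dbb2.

Descending from Fb3 to Dbb2 is the same interval as ascending Dbb2 to Fb3.
D to F spans three letter names (D-E-F), plus an octave, so the interval is some kind of tenth.
The major tenth spans 16 semitones, and Dbb2 to Fb3 is exactly 16 semitones — so this is a major tenth.
(Equivalently, a compound major third: a major third plus an octave.)

M10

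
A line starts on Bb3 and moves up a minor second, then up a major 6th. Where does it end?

Ab4

Bb3 up a minor second → Cb4 (1 semitone).
Up a major sixth from Cb4: Ab4 (9 semitones up).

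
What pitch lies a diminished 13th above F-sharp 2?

D-flat 4

Six letters up from F (plus an octave) reaches D.
A diminished thirteenth is 19 semitones; 19 semitones up from F#2 gives Db4.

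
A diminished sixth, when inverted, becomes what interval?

augmented third

Interval numbers invert to sum to nine: 6 + 3 = 9, so a sixth inverts to a third.
And diminished becomes augmented under inversion, so we get an augmented third.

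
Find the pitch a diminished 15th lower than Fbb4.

For a fifteenth the letter name doesn't change: still F, two octaves down.
A diminished fifteenth spans 23 semitones, so from Fbb4 the target pitch is Fb2.

Fb2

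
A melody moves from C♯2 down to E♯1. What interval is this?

minor sixth

Descending from C#2 to E#1 is the same interval as ascending E#1 to C#2.
E to C spans six letter names (E-F-G-A-B-C) — that makes it a sixth of some quality.
A major sixth would be 9 semitones, but E#1 to C#2 is 8 — one semitone narrower, making it a minor sixth.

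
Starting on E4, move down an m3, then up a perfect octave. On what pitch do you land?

C#5

E4 down a minor third → C#4 (3 semitones).
Up a perfect octave from C#4: C#5 (12 semitones up).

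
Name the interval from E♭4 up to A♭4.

P4

E to A spans four letter names (E-F-G-A) — that makes it a fourth of some quality.
Eb4 to Ab4 is 5 semitones, matching the perfect fourth exactly, so the quality is perfect.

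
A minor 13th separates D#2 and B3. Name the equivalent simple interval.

minor sixth

Take out an octave (7 from the number): 13 − 7 = 6.
So a minor thirteenth is an octave plus a minor sixth. The quality is unchanged.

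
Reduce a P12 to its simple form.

Take out an octave (7 from the number): 12 − 7 = 5.
So a perfect twelfth is an octave plus a perfect fifth. The quality is unchanged.

perfect 5th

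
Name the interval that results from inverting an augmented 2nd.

diminished seventh

The rule of nine gives the new number: 9 − 2 = 7, so a second becomes a seventh.
Quality inverts too: augmented becomes diminished. That makes the inversion a diminished seventh.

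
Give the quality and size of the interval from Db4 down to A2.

Descending from Db4 to A2 is the same interval as ascending A2 to Db4.
A to D spans four letter names (A-B-C-D), plus an octave: an eleventh.
A2 to Db4 spans 16 semitones — one semitone narrower than the perfect eleventh (17) — giving a diminished eleventh.
(Equivalently, a compound diminished fourth: a diminished fourth plus an octave.)

diminished 11th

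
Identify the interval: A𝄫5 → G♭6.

A to G spans seven letter names (A-B-C-D-E-F-G), so the interval is some kind of seventh.
Abb5 to Gb6 is 11 semitones, matching the major seventh exactly, so the quality is major.

major 7th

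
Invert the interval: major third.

Interval numbers invert to sum to nine: 3 + 6 = 9, so a third inverts to a sixth.
The quality also flips — major becomes minor — giving a minor sixth.

m6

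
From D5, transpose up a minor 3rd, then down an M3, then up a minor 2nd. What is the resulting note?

Ebb5

A minor third up from D5 is F5.
F5 down a major third → Db5 (4 semitones).
Up a minor second from Db5: Ebb5 (1 semitone up).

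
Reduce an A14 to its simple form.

augmented 7th

Each octave removed subtracts seven from the number: 14 − 7 = 7.
That makes an augmented fourteenth a compound augmented seventh — an octave plus an augmented seventh.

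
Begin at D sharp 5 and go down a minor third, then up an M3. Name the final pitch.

D double-sharp 5

D#5 down a minor third → B#4 (3 semitones).
B#4 up a major third → D##5 (4 semitones).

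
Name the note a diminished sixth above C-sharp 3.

Counting six letter names up from C lands on A.
Moving 7 semitones up from C#3 (the size of a diminished sixth) reaches Ab3.

A-flat 3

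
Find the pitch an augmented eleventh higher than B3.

E#5

Four letters up from B (plus an octave) reaches E.
Moving 18 semitones up from B3 (the size of an augmented eleventh) reaches E#5.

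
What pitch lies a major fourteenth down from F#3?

Counting seven letter names plus an octave down from F lands on G.
Moving 23 semitones down from F#3 (the size of a major fourteenth) reaches G1.

G1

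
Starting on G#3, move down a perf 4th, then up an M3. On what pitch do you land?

F##3

Down a perfect fourth from G#3: D#3 (5 semitones down).
Up a major third from D#3: F##3 (4 semitones up).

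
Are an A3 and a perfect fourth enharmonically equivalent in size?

Both span 5 semitones: an augmented third and a perfect fourth are the same chromatic distance.

Yes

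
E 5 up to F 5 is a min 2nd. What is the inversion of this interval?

Interval numbers invert to sum to nine: 2 + 7 = 9, so a second inverts to a seventh.
And minor becomes major under inversion, so we get a major seventh.

major 7th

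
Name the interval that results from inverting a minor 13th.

major third

First reduce the compound minor thirteenth to its simple form, a minor sixth.
The rule of nine gives the new number: 9 − 6 = 3, so a sixth becomes a third.
And minor becomes major under inversion, so we get a major third.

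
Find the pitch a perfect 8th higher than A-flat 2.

For an octave the letter name doesn't change: still A, an octave up.
A perfect octave is 12 semitones; 12 semitones up from Ab2 gives Ab3.

A-flat 3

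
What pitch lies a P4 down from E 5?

B 4

Counting four letter names down from E lands on B.
A perfect fourth spans 5 semitones, so from E5 the target pitch is B4.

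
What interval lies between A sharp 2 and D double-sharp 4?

A to D spans four letter names (A-B-C-D), plus an octave — that makes it an eleventh of some quality.
A perfect eleventh would be 17 semitones; A#2 to D##4 is 18, one semitone wider, so the interval is augmented.
(Equivalently, a compound augmented fourth: an augmented fourth plus an octave.)

A11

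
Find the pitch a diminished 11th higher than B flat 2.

E double-flat 4

Four letters up from B (plus an octave) reaches E.
Moving 16 semitones up from Bb2 (the size of a diminished eleventh) reaches Ebb4.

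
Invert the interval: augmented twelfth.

diminished fourth

First reduce the compound augmented twelfth to its simple form, an augmented fifth.
Interval numbers invert to sum to nine: 5 + 4 = 9, so a fifth inverts to a fourth.
Quality inverts too: augmented becomes diminished. That makes the inversion a diminished fourth.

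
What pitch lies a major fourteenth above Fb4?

Eb6

Seven letters up from F (plus an octave) reaches E.
A major fourteenth spans 23 semitones, so from Fb4 the target pitch is Eb6.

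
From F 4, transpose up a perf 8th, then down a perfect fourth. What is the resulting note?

F4 up a perfect octave → F5 (12 semitones).
Down a perfect fourth from F5: C5 (5 semitones down).

C 5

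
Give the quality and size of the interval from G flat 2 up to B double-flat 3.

m10

G to B spans three letter names (G-A-B), plus an octave: a tenth.
At 15 semitones, Gb2→Bbb3 falls one short of a major tenth: minor.
(Equivalently, a compound minor third: a minor third plus an octave.)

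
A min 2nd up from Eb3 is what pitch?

Counting two letter names up from E lands on F.
Moving 1 semitone up from Eb3 (the size of a minor second) reaches Fb3.

Fb3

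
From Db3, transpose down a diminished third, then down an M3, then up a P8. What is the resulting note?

A diminished third down from Db3 is B2.
Down a major third from B2: G2 (4 semitones down).
G2 up a perfect octave → G3 (12 semitones).

G3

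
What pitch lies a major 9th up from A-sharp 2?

Counting two letter names plus an octave up from A lands on B.
Moving 14 semitones up from A#2 (the size of a major ninth) reaches B#3.

B-sharp 3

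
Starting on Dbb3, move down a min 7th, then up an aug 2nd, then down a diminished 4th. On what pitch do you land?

A minor seventh down from Dbb3 is Ebb2.
An augmented second up from Ebb2 is F2.
Down a diminished fourth from F2: C#2 (4 semitones down).

C#2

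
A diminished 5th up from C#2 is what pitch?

G2

Five letter names up from C: G.
Moving 6 semitones up from C#2 (the size of a diminished fifth) reaches G2.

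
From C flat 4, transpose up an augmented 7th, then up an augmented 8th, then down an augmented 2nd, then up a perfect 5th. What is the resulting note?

E 6

Cb4 up an augmented seventh → B4 (12 semitones).
Up an augmented octave from B4: B#5 (13 semitones up).
An augmented second down from B#5 is A5.
A5 up a perfect fifth → E6 (7 semitones).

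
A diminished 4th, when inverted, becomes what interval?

augmented fifth

Inverted interval numbers add to nine, so a fourth pairs with a fifth (4 + 5 = 9).
Quality inverts too: diminished becomes augmented. That makes the inversion an augmented fifth.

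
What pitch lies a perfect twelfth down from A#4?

D#3

Five letters down from A (plus an octave) reaches D.
A perfect twelfth spans 19 semitones, so from A#4 the target pitch is D#3.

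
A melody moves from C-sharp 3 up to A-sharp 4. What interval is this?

C to A spans six letter names (C-D-E-F-G-A), plus an octave, so the interval is some kind of thirteenth.
C#3 to A#4 is 21 semitones, matching the major thirteenth exactly, so the quality is major.
(Equivalently, a compound major sixth: a major sixth plus an octave.)

major thirteenth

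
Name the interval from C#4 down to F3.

Descending from C#4 to F3 is the same interval as ascending F3 to C#4.
F to C spans five letter names (F-G-A-B-C), so the interval is some kind of fifth.
A perfect fifth would be 7 semitones; F3 to C#4 is 8, one semitone wider, so the interval is augmented.

augmented 5th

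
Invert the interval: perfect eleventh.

First reduce the compound perfect eleventh to its simple form, a perfect fourth.
Inverted interval numbers add to nine, so a fourth pairs with a fifth (4 + 5 = 9).
Quality inverts too: perfect stays perfect. That makes the inversion a perfect fifth.

P5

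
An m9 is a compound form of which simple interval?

Subtracting seven from the interval number removes an octave: 9 − 7 = 2.
That makes a minor ninth a compound minor second — an octave plus a minor second.

m2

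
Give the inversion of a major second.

minor 7th

Inverted interval numbers add to nine, so a second pairs with a seventh (2 + 7 = 9).
And major becomes minor under inversion, so we get a minor seventh.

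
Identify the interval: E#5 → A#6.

perfect 11th

E to A spans four letter names (E-F-G-A), plus an octave, so the interval is some kind of eleventh.
The perfect eleventh spans 17 semitones, and E#5 to A#6 is exactly 17 semitones — so this is a perfect eleventh.
(Equivalently, a compound perfect fourth: a perfect fourth plus an octave.)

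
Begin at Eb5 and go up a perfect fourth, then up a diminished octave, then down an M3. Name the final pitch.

Up a perfect fourth from Eb5: Ab5 (5 semitones up).
Up a diminished octave from Ab5: Abb6 (11 semitones up).
Abb6 down a major third → Fbb6 (4 semitones).

Fbb6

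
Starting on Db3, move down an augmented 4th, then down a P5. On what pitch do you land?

Db3 down an augmented fourth → Abb2 (6 semitones).
Down a perfect fifth from Abb2: Dbb2 (7 semitones down).

Dbb2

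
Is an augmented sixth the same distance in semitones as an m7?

Both span 10 semitones: an augmented sixth and a minor seventh are the same chromatic distance.

Yes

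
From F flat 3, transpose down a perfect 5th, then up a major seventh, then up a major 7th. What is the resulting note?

A perfect fifth down from Fb3 is Bbb2.
A major seventh up from Bbb2 is Ab3.
A major seventh up from Ab3 is G4.

G 4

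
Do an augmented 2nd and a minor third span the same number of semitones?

An augmented second spans 3 semitones, and a minor third also spans 3 semitones — they're enharmonic.

Yes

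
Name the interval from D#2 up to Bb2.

diminished sixth

D to B spans six letter names (D-E-F-G-A-B), so the interval is some kind of sixth.
The major sixth is 9 semitones; here we have 7, two semitones narrower: diminished.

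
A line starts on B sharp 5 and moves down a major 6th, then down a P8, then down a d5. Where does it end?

G double-sharp 3

B#5 down a major sixth → D#5 (9 semitones).
A perfect octave down from D#5 is D#4.
D#4 down a diminished fifth → G##3 (6 semitones).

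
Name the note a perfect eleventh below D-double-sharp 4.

A-double-sharp 2

Counting four letter names plus an octave down from D lands on A.
A perfect eleventh is 17 semitones; 17 semitones down from D##4 gives A##2.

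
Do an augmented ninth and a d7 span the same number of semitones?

15 semitones (augmented ninth) vs 9 semitones (diminished seventh): not equal.

No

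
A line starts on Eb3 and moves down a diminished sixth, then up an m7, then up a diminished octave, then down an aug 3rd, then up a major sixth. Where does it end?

Bbb4

A diminished sixth down from Eb3 is G#2.
G#2 up a minor seventh → F#3 (10 semitones).
F#3 up a diminished octave → F4 (11 semitones).
Down an augmented third from F4: Dbb4 (5 semitones down).
Dbb4 up a major sixth → Bbb4 (9 semitones).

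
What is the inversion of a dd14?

AA2

First reduce the compound doubly diminished fourteenth to its simple form, a doubly diminished seventh.
Interval numbers invert to sum to nine: 7 + 2 = 9, so a seventh inverts to a second.
And doubly diminished becomes doubly augmented under inversion, so we get a doubly augmented second.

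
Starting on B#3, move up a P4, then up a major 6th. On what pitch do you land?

C##5

A perfect fourth up from B#3 is E#4.
Up a major sixth from E#4: C##5 (9 semitones up).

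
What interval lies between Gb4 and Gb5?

P8

G to G is the same letter name, plus an octave: an octave.
The perfect octave spans 12 semitones, and Gb4 to Gb5 is exactly 12 semitones — so this is a perfect octave.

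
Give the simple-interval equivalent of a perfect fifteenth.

perfect octave

Each octave removed subtracts seven from the number: 15 − 7 = 8.
So a perfect fifteenth is an octave plus a perfect octave. The quality is unchanged.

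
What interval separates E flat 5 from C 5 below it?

minor third

Descending from Eb5 to C5 is the same interval as ascending C5 to Eb5.
C to E spans three letter names (C-D-E): a third.
A major third would be 4 semitones, but C5 to Eb5 is 3 — one semitone narrower, making it a minor third.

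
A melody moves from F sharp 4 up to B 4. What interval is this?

F to B spans four letter names (F-G-A-B): a fourth.
Counting semitones, F#4→B4 is 5, which is the perfect fourth.

perfect fourth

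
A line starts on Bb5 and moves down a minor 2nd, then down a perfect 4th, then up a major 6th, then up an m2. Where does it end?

D6

Down a minor second from Bb5: A5 (1 semitone down).
A5 down a perfect fourth → E5 (5 semitones).
Up a major sixth from E5: C#6 (9 semitones up).
C#6 up a minor second → D6 (1 semitone).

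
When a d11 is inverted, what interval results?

augmented 5th

First reduce the compound diminished eleventh to its simple form, a diminished fourth.
Inverted interval numbers add to nine, so a fourth pairs with a fifth (4 + 5 = 9).
And diminished becomes augmented under inversion, so we get an augmented fifth.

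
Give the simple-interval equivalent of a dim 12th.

diminished 5th

Take out an octave (7 from the number): 12 − 7 = 5.
That makes a diminished twelfth a compound diminished fifth — an octave plus a diminished fifth.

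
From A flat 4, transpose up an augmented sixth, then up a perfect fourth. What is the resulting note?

B 5

Up an augmented sixth from Ab4: F#5 (10 semitones up).
F#5 up a perfect fourth → B5 (5 semitones).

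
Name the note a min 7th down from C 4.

D 3

Counting seven letter names down from C lands on D.
Moving 10 semitones down from C4 (the size of a minor seventh) reaches D3.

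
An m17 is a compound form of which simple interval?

Each octave removed subtracts seven from the number: 17 − 14 = 3.
That makes a minor seventeenth a compound minor third — 2 octaves plus a minor third.

m3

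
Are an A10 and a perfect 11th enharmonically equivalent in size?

Both span 17 semitones: an augmented tenth and a perfect eleventh are the same chromatic distance.

Yes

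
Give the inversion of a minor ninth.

First reduce the compound minor ninth to its simple form, a minor second.
Interval numbers invert to sum to nine: 2 + 7 = 9, so a second inverts to a seventh.
And minor becomes major under inversion, so we get a major seventh.

major seventh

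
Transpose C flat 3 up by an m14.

B double-flat 4

The fourteenth's letter: C up seven letter names plus an octave → B.
A minor fourteenth is 22 semitones; 22 semitones up from Cb3 gives Bbb4.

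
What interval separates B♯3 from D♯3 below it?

major 6th

Descending from B#3 to D#3 is the same interval as ascending D#3 to B#3.
D to B spans six letter names (D-E-F-G-A-B), so the interval is some kind of sixth.
D#3 to B#3 is 9 semitones, matching the major sixth exactly, so the quality is major.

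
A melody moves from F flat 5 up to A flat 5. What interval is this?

F to A spans three letter names (F-G-A) — that makes it a third of some quality.
Fb5 to Ab5 is 4 semitones, matching the major third exactly, so the quality is major.

major third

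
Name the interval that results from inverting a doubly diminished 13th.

First reduce the compound doubly diminished thirteenth to its simple form, a doubly diminished sixth.
The rule of nine gives the new number: 9 − 6 = 3, so a sixth becomes a third.
The quality also flips — doubly diminished becomes doubly augmented — giving a doubly augmented third.

doubly augmented third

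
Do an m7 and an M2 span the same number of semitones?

No

A minor seventh is 10 semitones but a major second is 2 semitones — different sizes.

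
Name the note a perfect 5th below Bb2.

Eb2

Five letter names down from B: E.
Moving 7 semitones down from Bb2 (the size of a perfect fifth) reaches Eb2.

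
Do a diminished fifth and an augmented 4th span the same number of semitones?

Yes

Both span 6 semitones: a diminished fifth and an augmented fourth are the same chromatic distance.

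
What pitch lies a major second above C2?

D2

Counting two letter names up from C lands on D.
Moving 2 semitones up from C2 (the size of a major second) reaches D2.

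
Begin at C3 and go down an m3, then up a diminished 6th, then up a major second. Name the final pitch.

Down a minor third from C3: A2 (3 semitones down).
Up a diminished sixth from A2: Fb3 (7 semitones up).
Fb3 up a major second → Gb3 (2 semitones).

Gb3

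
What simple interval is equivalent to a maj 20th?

M6

Subtracting seven from the interval number removes an octave: 20 − 14 = 6.
Quality carries through unchanged, so the simple form is a major sixth.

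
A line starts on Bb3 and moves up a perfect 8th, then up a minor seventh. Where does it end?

Up a perfect octave from Bb3: Bb4 (12 semitones up).
Up a minor seventh from Bb4: Ab5 (10 semitones up).

Ab5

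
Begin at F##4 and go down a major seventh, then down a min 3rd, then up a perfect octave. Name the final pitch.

E#4

A major seventh down from F##4 is G#3.
Down a minor third from G#3: E#3 (3 semitones down).
E#3 up a perfect octave → E#4 (12 semitones).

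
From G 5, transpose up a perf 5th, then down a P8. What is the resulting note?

A perfect fifth up from G5 is D6.
Down a perfect octave from D6: D5 (12 semitones down).

D 5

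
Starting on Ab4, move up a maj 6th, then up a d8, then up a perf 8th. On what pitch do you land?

Ab4 up a major sixth → F5 (9 semitones).
A diminished octave up from F5 is Fb6.
Up a perfect octave from Fb6: Fb7 (12 semitones up).

Fb7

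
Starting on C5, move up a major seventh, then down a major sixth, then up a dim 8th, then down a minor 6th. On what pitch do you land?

C5 up a major seventh → B5 (11 semitones).
A major sixth down from B5 is D5.
A diminished octave up from D5 is Db6.
A minor sixth down from Db6 is F5.

F5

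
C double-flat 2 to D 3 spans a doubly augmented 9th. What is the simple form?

Subtracting seven from the interval number removes an octave: 9 − 7 = 2.
Quality carries through unchanged, so the simple form is a doubly augmented second.

AA2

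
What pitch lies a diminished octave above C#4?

For an octave the letter name doesn't change: still C, an octave up.
A diminished octave spans 11 semitones, so from C#4 the target pitch is C5.

C5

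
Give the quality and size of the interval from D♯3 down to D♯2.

perfect octave

Descending from D#3 to D#2 is the same interval as ascending D#2 to D#3.
D to D is the same letter name, plus an octave — that makes it an octave of some quality.
The perfect octave spans 12 semitones, and D#2 to D#3 is exactly 12 semitones — so this is a perfect octave.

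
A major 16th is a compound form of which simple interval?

M2

Take out 2 octaves (14 from the number): 16 − 14 = 2.
So a major sixteenth is 2 octaves plus a major second. The quality is unchanged.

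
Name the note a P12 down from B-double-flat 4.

Counting five letter names plus an octave down from B lands on E.
A perfect twelfth is 19 semitones; 19 semitones down from Bbb4 gives Ebb3.

E-double-flat 3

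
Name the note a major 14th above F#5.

E#7

Counting seven letter names plus an octave up from F lands on E.
A major fourteenth is 23 semitones; 23 semitones up from F#5 gives E#7.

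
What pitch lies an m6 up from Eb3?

Cb4

Six letter names up from E: C.
A minor sixth spans 8 semitones, so from Eb3 the target pitch is Cb4.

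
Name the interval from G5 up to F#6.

M7

G to F spans seven letter names (G-A-B-C-D-E-F), so the interval is some kind of seventh.
Counting semitones, G5→F#6 is 11, which is the major seventh.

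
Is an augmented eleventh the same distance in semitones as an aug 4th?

18 semitones (augmented eleventh) vs 6 semitones (augmented fourth): not equal.

No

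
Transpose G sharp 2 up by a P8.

G sharp 3

For an octave the letter name doesn't change: still G, an octave up.
A perfect octave is 12 semitones; 12 semitones up from G#2 gives G#3.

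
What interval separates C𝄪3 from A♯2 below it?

major 3rd

Descending from C##3 to A#2 is the same interval as ascending A#2 to C##3.
A to C spans three letter names (A-B-C): a third.
Counting semitones, A#2→C##3 is 4, which is the major third.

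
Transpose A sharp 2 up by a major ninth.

Two letters up from A (plus an octave) reaches B.
A major ninth is 14 semitones; 14 semitones up from A#2 gives B#3.

B sharp 3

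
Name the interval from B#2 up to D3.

B to D spans three letter names (B-C-D), so the interval is some kind of third.
B#2 to D3 spans 2 semitones — two semitones narrower than the major third (4) — giving a diminished third.

diminished third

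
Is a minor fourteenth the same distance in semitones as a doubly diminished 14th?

No

A minor fourteenth is 22 semitones but a doubly diminished fourteenth is 20 semitones — different sizes.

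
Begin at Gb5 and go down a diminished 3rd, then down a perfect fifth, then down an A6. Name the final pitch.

Down a diminished third from Gb5: E5 (2 semitones down).
Down a perfect fifth from E5: A4 (7 semitones down).
A4 down an augmented sixth → Cb4 (10 semitones).

Cb4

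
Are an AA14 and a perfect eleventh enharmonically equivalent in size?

25 semitones (doubly augmented fourteenth) vs 17 semitones (perfect eleventh): not equal.

No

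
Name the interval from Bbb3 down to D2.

Descending from Bbb3 to D2 is the same interval as ascending D2 to Bbb3.
D to B spans six letter names (D-E-F-G-A-B), plus an octave, so the interval is some kind of thirteenth.
A major thirteenth would be 21 semitones; D2 to Bbb3 is 19, two semitones narrower, so the interval is diminished.
(Equivalently, a compound diminished sixth: a diminished sixth plus an octave.)

diminished thirteenth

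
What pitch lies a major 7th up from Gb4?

F5

Seven letter names up from G: F.
Moving 11 semitones up from Gb4 (the size of a major seventh) reaches F5.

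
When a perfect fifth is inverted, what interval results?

Inverted interval numbers add to nine, so a fifth pairs with a fourth (5 + 4 = 9).
Quality inverts too: perfect stays perfect. That makes the inversion a perfect fourth.

perfect 4th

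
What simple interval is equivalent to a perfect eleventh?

Each octave removed subtracts seven from the number: 11 − 7 = 4.
Quality carries through unchanged, so the simple form is a perfect fourth.

P4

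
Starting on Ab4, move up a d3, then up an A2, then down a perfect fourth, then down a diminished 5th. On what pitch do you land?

Up a diminished third from Ab4: Cbb5 (2 semitones up).
Up an augmented second from Cbb5: Db5 (3 semitones up).
A perfect fourth down from Db5 is Ab4.
Down a diminished fifth from Ab4: D4 (6 semitones down).

D4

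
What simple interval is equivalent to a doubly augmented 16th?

doubly augmented second

Subtracting seven from the interval number removes an octave: 16 − 14 = 2.
Quality carries through unchanged, so the simple form is a doubly augmented second.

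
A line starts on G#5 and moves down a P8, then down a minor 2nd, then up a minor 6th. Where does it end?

D#5

Down a perfect octave from G#5: G#4 (12 semitones down).
Down a minor second from G#4: F##4 (1 semitone down).
Up a minor sixth from F##4: D#5 (8 semitones up).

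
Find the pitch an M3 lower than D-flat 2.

The third takes the letter from D down to B.
Moving 4 semitones down from Db2 (the size of a major third) reaches Bbb1.

B-double-flat 1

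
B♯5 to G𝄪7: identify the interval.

major 13th

B to G spans six letter names (B-C-D-E-F-G), plus an octave, so the interval is some kind of thirteenth.
B#5 to G##7 is 21 semitones, matching the major thirteenth exactly, so the quality is major.
(Equivalently, a compound major sixth: a major sixth plus an octave.)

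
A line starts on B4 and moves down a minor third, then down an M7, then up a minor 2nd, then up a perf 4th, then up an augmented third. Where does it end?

G#4

B4 down a minor third → G#4 (3 semitones).
A major seventh down from G#4 is A3.
A3 up a minor second → Bb3 (1 semitone).
Bb3 up a perfect fourth → Eb4 (5 semitones).
Up an augmented third from Eb4: G#4 (5 semitones up).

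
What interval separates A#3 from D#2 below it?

Descending from A#3 to D#2 is the same interval as ascending D#2 to A#3.
D to A spans five letter names (D-E-F-G-A), plus an octave, so the interval is some kind of twelfth.
D#2 to A#3 is 19 semitones, matching the perfect twelfth exactly, so the quality is perfect.
(Equivalently, a compound perfect fifth: a perfect fifth plus an octave.)

P12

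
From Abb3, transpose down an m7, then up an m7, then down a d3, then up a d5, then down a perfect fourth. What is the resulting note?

A minor seventh down from Abb3 is Bbb2.
Up a minor seventh from Bbb2: Abb3 (10 semitones up).
Abb3 down a diminished third → F3 (2 semitones).
Up a diminished fifth from F3: Cb4 (6 semitones up).
A perfect fourth down from Cb4 is Gb3.

Gb3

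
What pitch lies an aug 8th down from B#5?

B4

The letter stays B (same as the start), shifted an octave down.
An augmented octave is 13 semitones; 13 semitones down from B#5 gives B4.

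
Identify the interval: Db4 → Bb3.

Descending from Db4 to Bb3 is the same interval as ascending Bb3 to Db4.
B to D spans three letter names (B-C-D), so the interval is some kind of third.
Bb3 to Db4 is 3 semitones, a half step short of the major third (4), so this is minor.

minor third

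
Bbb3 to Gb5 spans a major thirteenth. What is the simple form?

Take out an octave (7 from the number): 13 − 7 = 6.
Quality carries through unchanged, so the simple form is a major sixth.

major sixth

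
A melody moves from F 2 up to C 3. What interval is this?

perfect fifth

F to C spans five letter names (F-G-A-B-C) — that makes it a fifth of some quality.
F2 to C3 is 7 semitones, matching the perfect fifth exactly, so the quality is perfect.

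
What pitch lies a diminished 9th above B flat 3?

The ninth's letter: B up two letter names plus an octave → C.
Moving 12 semitones up from Bb3 (the size of a diminished ninth) reaches Cbb5.

C double-flat 5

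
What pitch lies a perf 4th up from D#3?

G#3

Four letter names up from D: G.
A perfect fourth is 5 semitones; 5 semitones up from D#3 gives G#3.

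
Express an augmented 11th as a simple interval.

Take out an octave (7 from the number): 11 − 7 = 4.
So an augmented eleventh is an octave plus an augmented fourth. The quality is unchanged.

A4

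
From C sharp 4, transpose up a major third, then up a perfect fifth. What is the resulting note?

B sharp 4

C#4 up a major third → E#4 (4 semitones).
A perfect fifth up from E#4 is B#4.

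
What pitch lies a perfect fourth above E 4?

A 4

The fourth takes the letter from E up to A.
A perfect fourth is 5 semitones; 5 semitones up from E4 gives A4.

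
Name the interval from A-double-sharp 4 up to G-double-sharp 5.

minor 7th

A to G spans seven letter names (A-B-C-D-E-F-G): a seventh.
A major seventh would be 11 semitones, but A##4 to G##5 is 10 — one semitone narrower, making it a minor seventh.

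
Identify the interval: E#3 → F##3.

M2

E to F spans two letter names (E-F), so the interval is some kind of second.
The major second spans 2 semitones, and E#3 to F##3 is exactly 2 semitones — so this is a major second.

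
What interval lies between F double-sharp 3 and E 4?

F to E spans seven letter names (F-G-A-B-C-D-E), so the interval is some kind of seventh.
A major seventh would be 11 semitones; F##3 to E4 is 9, two semitones narrower, so the interval is diminished.

diminished 7th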